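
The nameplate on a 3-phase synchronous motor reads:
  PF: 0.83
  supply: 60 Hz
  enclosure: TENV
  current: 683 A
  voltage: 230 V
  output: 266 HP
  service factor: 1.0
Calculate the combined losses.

27.4 kW

P_in = √3·V·I·cosφ = 1.732×230×683×0.83 = 225826 W
P_out = 266×746 = 198436 W
Losses = P_in − P_out = 225826 − 198436 = 27390 W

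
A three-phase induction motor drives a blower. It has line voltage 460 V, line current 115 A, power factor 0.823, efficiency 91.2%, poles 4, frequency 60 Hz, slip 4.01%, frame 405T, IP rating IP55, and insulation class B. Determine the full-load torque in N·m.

P_in = √3·V·I·cosφ = 1.732 × 460 × 115 × 0.823 = 75406 W
P_out = η·P_in = 0.912 × 75406 = 68770 W
n_s = 120×60/4 = 1800 rpm; n = 1800×(1−0.0401) = 1728 rpm
ω = 2π×1728/60 = 181 rad/s
τ = P_out/ω = 68770/181 = 380 N·m

380 N·m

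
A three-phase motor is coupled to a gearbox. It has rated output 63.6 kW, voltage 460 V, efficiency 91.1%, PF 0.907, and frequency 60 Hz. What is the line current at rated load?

96.6 A

P_out = 63.6 kW = 63600 W
P_in = P_out / η = 63600 / 0.911 = 69813 W
I_L = P_in / (√3·V_L·cosφ) = 69813 / (1.732 × 460 × 0.907) = 96.6 A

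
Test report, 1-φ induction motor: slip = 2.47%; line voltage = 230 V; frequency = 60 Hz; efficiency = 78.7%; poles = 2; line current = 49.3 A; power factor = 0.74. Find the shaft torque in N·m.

18 N·m

P_in = V·I·cosφ = 230 × 49.3 × 0.74 = 8391 W
P_out = η·P_in = 0.787 × 8391 = 6604 W
n_s = 120×60/2 = 3600 rpm; n = 3600×(1−0.0247) = 3511 rpm
ω = 2π×3511/60 = 367.7 rad/s
τ = P_out/ω = 6604/367.7 = 18 N·m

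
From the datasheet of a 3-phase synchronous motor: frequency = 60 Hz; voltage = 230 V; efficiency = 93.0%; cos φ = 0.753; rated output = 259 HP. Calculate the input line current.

693 A

P_out = 259 × 746 = 193214 W
P_in = P_out / η = 193214 / 0.930 = 207757 W
I_L = P_in / (√3·V_L·cosφ) = 207757 / (1.732 × 230 × 0.753) = 693 A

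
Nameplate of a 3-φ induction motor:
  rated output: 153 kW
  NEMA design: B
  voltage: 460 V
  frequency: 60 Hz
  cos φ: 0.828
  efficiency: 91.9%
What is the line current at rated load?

252 A

P_out = 153 kW = 153000 W
P_in = P_out / η = 153000 / 0.919 = 166485 W
I_L = P_in / (√3·V_L·cosφ) = 166485 / (1.732 × 460 × 0.828) = 252 A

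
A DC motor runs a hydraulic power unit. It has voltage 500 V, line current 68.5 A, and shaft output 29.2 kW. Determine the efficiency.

P_out = 29.2 kW = 29200 W
P_in = V·I = 500 × 68.5 = 34250 W
η = P_out / P_in = 29200 / 34250 = 0.853 = 85.3%

85.3 %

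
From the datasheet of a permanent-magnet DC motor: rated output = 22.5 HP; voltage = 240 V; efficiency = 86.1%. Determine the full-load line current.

P_out = 22.5 × 746 = 16785 W
P_in = P_out / η = 16785 / 0.861 = 19495 W
I = P_in / V = 19495 / 240 = 81.2 A

81.2 A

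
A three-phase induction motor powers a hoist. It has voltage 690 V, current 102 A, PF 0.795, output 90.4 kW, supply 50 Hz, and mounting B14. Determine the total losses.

6510 W

P_in = √3·V·I·cosφ = 1.732×690×102×0.795 = 96909 W
P_out = 90400 W
Losses = P_in − P_out = 96909 − 90400 = 6509 W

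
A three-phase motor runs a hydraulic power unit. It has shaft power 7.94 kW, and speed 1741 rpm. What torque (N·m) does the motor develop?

43.6 N·m

ω = 2π × 1741/60 = 182.3 rad/s
τ = P/ω = 7940/182.3 = 43.6 N·m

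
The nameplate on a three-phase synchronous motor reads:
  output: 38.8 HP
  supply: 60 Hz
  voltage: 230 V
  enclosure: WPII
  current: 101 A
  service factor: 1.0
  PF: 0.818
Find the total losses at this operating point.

P_in = √3·V·I·cosφ = 1.732×230×101×0.818 = 32912 W
P_out = 38.8×746 = 28945 W
Losses = P_in − P_out = 32912 − 28945 = 3967 W

3970 W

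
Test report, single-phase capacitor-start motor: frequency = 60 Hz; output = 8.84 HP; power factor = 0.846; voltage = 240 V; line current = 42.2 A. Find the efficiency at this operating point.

77.0 %

P_out = 8.84 × 746 = 6595 W
P_in = V·I·cosφ = 240 × 42.2 × 0.846 = 8568 W
η = P_out / P_in = 6595 / 8568 = 0.770 = 77.0%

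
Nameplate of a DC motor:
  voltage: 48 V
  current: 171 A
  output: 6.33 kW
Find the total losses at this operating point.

1880 W

P_in = V·I = 48×171 = 8208 W
P_out = 6330 W
Losses = P_in − P_out = 8208 − 6330 = 1878 W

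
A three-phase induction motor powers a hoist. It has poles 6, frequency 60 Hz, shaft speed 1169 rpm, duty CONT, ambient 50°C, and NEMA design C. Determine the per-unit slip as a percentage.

n_s = 120f/p = 120×60/6 = 1200 rpm
s = (n_s − n)/n_s = (1200 − 1169)/1200 = 0.0258

2.58 %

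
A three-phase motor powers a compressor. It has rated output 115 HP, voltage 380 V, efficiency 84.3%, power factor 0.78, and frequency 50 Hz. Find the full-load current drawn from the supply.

P_out = 115 × 746 = 85790 W
P_in = P_out / η = 85790 / 0.843 = 101767 W
I_L = P_in / (√3·V_L·cosφ) = 101767 / (1.732 × 380 × 0.78) = 198 A

198 A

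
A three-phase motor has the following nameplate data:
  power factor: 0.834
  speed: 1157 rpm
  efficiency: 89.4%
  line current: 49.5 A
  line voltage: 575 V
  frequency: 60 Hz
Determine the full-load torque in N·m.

P_in = √3·V·I·cosφ = 1.732 × 575 × 49.5 × 0.834 = 41114 W
P_out = η·P_in = 0.894 × 41114 = 36756 W
n = 1157 rpm
ω = 2π×1157/60 = 121.2 rad/s
τ = P_out/ω = 36756/121.2 = 303 N·m

303 N·m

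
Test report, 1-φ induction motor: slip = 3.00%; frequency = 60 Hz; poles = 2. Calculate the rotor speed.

n_s = 120f/p = 120×60/2 = 3600 rpm
n = n_s(1 − s) = 3600 × (1 − 0.03) = 3492 rpm

3492 rpm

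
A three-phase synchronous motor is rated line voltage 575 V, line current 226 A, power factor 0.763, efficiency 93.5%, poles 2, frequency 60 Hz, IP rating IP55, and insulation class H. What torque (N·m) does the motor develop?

426 N·m

P_in = √3·V·I·cosφ = 1.732 × 575 × 226 × 0.763 = 171731 W
P_out = η·P_in = 0.935 × 171731 = 160568 W
n = n_s = 120×60/2 = 3600 rpm (synchronous)
ω = 2π×3600/60 = 377 rad/s
τ = P_out/ω = 160568/377 = 426 N·m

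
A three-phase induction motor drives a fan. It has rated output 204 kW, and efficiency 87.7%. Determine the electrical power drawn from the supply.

P_out = 204000 W
P_in = P_out/η = 204000/0.877 = 232611 W = 233 kW

233 kW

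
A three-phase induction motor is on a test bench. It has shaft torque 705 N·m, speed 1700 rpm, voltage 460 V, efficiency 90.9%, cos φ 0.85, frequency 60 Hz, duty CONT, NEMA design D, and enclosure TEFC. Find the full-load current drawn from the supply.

204 A

ω = 2π×1700/60 = 178 rad/s; P_out = τω = 705 × 178 = 125490 W
P_in = P_out / η = 125490 / 0.909 = 138053 W
I_L = P_in / (√3·V_L·cosφ) = 138053 / (1.732 × 460 × 0.85) = 204 A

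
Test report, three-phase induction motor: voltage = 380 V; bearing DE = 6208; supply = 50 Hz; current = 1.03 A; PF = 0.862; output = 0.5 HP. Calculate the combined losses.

211 W

P_in = √3·V·I·cosφ = 1.732×380×1.03×0.862 = 584 W
P_out = 0.5×746 = 373 W
Losses = P_in − P_out = 584 − 373 = 211 W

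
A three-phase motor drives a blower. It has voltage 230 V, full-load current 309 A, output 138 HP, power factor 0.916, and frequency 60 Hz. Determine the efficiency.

P_out = 138 × 746 = 102948 W
P_in = √3·V_L·I_L·cosφ = 1.732 × 230 × 309 × 0.916 = 112753 W
η = P_out / P_in = 102948 / 112753 = 0.913 = 91.3%

91.3 %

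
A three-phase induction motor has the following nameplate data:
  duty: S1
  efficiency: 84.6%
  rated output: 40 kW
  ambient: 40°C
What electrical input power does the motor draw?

P_out = 40000 W
P_in = P_out/η = 40000/0.846 = 47281 W = 47.3 kW

47.3 kW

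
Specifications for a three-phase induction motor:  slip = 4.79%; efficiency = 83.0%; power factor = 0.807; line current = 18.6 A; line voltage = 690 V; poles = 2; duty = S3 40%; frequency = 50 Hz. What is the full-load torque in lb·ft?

36.7 lb·ft

P_in = √3·V·I·cosφ = 1.732 × 690 × 18.6 × 0.807 = 17938 W
P_out = η·P_in = 0.83 × 17938 = 14889 W
n_s = 120×50/2 = 3000 rpm; n = 3000×(1−0.0479) = 2856 rpm
ω = 2π×2856/60 = 299.1 rad/s
τ = P_out/ω = 14889/299.1 = 49.78 N·m
In lb·ft: 49.78/1.356 = 36.7 lb·ft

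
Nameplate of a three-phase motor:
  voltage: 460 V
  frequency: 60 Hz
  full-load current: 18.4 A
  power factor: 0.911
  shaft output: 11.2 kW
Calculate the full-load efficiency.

83.9 %

P_out = 11.2 kW = 11200 W
P_in = √3·V_L·I_L·cosφ = 1.732 × 460 × 18.4 × 0.911 = 13355 W
η = P_out / P_in = 11200 / 13355 = 0.839 = 83.9%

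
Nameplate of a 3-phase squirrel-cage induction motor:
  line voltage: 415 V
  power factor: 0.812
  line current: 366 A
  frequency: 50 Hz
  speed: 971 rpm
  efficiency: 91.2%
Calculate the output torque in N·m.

P_in = √3·V·I·cosφ = 1.732 × 415 × 366 × 0.812 = 213616 W
P_out = η·P_in = 0.912 × 213616 = 194818 W
n = 971 rpm
ω = 2π×971/60 = 101.7 rad/s
τ = P_out/ω = 194818/101.7 = 1920 N·m

1920 N·m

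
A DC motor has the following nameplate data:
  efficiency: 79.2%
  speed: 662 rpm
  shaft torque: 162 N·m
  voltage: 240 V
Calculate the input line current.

ω = 2π×662/60 = 69.32 rad/s; P_out = τω = 162 × 69.32 = 11230 W
P_in = P_out / η = 11230 / 0.792 = 14179 W
I = P_in / V = 14179 / 240 = 59.1 A

59.1 A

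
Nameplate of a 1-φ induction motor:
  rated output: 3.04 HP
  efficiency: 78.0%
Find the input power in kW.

2.91 kW

P_out = 3.04 × 746 = 2268 W
P_in = P_out/η = 2268/0.78 = 2908 W = 2.91 kW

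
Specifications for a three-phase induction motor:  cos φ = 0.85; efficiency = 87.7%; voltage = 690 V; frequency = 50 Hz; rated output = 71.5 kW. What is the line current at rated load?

P_out = 71.5 kW = 71500 W
P_in = P_out / η = 71500 / 0.877 = 81528 W
I_L = P_in / (√3·V_L·cosφ) = 81528 / (1.732 × 690 × 0.85) = 80.3 A

80.3 A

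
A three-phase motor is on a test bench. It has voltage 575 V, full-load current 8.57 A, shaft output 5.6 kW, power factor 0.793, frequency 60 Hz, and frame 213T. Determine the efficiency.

P_out = 5.6 kW = 5600 W
P_in = √3·V_L·I_L·cosφ = 1.732 × 575 × 8.57 × 0.793 = 6768 W
η = P_out / P_in = 5600 / 6768 = 0.827 = 82.7%

82.7 %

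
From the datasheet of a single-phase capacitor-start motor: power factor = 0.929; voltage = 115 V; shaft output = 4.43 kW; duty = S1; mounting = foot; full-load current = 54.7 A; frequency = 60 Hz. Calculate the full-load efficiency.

P_out = 4.43 kW = 4430 W
P_in = V·I·cosφ = 115 × 54.7 × 0.929 = 5844 W
η = P_out / P_in = 4430 / 5844 = 0.758 = 75.8%

75.8 %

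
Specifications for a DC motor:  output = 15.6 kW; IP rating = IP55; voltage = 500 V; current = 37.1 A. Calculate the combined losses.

P_in = V·I = 500×37.1 = 18550 W
P_out = 15600 W
Losses = P_in − P_out = 18550 − 15600 = 2950 W

2.95 kW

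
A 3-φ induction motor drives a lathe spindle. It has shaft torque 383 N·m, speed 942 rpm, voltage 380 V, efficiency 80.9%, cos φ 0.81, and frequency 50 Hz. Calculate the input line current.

ω = 2π×942/60 = 98.65 rad/s; P_out = τω = 383 × 98.65 = 37783 W
P_in = P_out / η = 37783 / 0.809 = 46703 W
I_L = P_in / (√3·V_L·cosφ) = 46703 / (1.732 × 380 × 0.81) = 87.6 A

87.6 A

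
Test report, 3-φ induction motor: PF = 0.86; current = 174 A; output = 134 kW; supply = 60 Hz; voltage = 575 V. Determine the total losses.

P_in = √3·V·I·cosφ = 1.732×575×174×0.86 = 149026 W
P_out = 134000 W
Losses = P_in − P_out = 149026 − 134000 = 15026 W

15 kW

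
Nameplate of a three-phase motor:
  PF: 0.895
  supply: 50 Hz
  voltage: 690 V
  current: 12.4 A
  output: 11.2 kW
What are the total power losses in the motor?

2.06 kW

P_in = √3·V·I·cosφ = 1.732×690×12.4×0.895 = 13263 W
P_out = 11200 W
Losses = P_in − P_out = 13263 − 11200 = 2063 W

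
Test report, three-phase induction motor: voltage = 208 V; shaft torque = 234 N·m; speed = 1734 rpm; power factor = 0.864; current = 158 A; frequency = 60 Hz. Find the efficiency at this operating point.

ω = 2π × 1734/60 = 181.6 rad/s; P_out = τω = 234 × 181.6 = 42494 W
P_in = √3·V_L·I_L·cosφ = 1.732 × 208 × 158 × 0.864 = 49179 W
η = P_out / P_in = 42494 / 49179 = 0.864 = 86.4%

86.4 %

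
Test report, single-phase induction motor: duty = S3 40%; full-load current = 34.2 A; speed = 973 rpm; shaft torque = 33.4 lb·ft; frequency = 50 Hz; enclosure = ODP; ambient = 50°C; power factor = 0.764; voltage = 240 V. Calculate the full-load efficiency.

73.6 %

τ = 33.4 lb·ft × 1.356 = 45.29 N·m
ω = 2π × 973/60 = 101.9 rad/s; P_out = τω = 45.29 × 101.9 = 4615 W
P_in = V·I·cosφ = 240 × 34.2 × 0.764 = 6271 W
η = P_out / P_in = 4615 / 6271 = 0.736 = 73.6%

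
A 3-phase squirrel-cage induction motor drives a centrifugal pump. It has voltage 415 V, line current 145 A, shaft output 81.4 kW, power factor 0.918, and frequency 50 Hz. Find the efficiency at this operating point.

P_out = 81.4 kW = 81400 W
P_in = √3·V_L·I_L·cosφ = 1.732 × 415 × 145 × 0.918 = 95677 W
η = P_out / P_in = 81400 / 95677 = 0.851 = 85.1%

85.1 %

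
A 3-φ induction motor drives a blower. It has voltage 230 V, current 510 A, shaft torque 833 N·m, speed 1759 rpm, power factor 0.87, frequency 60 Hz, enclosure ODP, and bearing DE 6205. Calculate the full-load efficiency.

ω = 2π × 1759/60 = 184.2 rad/s; P_out = τω = 833 × 184.2 = 153439 W
P_in = √3·V_L·I_L·cosφ = 1.732 × 230 × 510 × 0.87 = 176752 W
η = P_out / P_in = 153439 / 176752 = 0.868 = 86.8%

86.8 %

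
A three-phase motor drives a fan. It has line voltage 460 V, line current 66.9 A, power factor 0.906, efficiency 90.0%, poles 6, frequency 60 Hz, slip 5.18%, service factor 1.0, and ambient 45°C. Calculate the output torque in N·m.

P_in = √3·V·I·cosφ = 1.732 × 460 × 66.9 × 0.906 = 48290 W
P_out = η·P_in = 0.9 × 48290 = 43461 W
n_s = 120×60/6 = 1200 rpm; n = 1200×(1−0.0518) = 1138 rpm
ω = 2π×1138/60 = 119.2 rad/s
τ = P_out/ω = 43461/119.2 = 365 N·m

365 N·m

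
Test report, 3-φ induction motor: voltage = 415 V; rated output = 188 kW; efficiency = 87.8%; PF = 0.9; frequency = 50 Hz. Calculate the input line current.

P_out = 188 kW = 188000 W
P_in = P_out / η = 188000 / 0.878 = 214123 W
I_L = P_in / (√3·V_L·cosφ) = 214123 / (1.732 × 415 × 0.9) = 331 A

331 A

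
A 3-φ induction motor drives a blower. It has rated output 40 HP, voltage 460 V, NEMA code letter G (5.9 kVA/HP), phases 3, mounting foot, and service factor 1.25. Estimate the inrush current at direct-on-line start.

S_LR = 5.9 × 40 = 236 kVA
I_LR = S_LR/(√3·V_L) = 236000/(1.732×460) = 296 A

296 A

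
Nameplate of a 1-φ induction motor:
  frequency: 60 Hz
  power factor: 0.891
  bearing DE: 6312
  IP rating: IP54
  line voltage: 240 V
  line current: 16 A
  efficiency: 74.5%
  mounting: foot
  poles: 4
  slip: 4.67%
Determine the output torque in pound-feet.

10.5 lb·ft

P_in = V·I·cosφ = 240 × 16 × 0.891 = 3421 W
P_out = η·P_in = 0.745 × 3421 = 2549 W
n_s = 120×60/4 = 1800 rpm; n = 1800×(1−0.0467) = 1716 rpm
ω = 2π×1716/60 = 179.7 rad/s
τ = P_out/ω = 2549/179.7 = 14.18 N·m
In lb·ft: 14.18/1.356 = 10.5 lb·ft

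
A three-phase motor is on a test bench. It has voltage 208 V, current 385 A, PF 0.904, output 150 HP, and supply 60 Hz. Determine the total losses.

13500 W

P_in = √3·V·I·cosφ = 1.732×208×385×0.904 = 125383 W
P_out = 150×746 = 111900 W
Losses = P_in − P_out = 125383 − 111900 = 13483 W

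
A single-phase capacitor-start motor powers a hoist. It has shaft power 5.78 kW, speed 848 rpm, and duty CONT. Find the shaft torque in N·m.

65.1 N·m

ω = 2π × 848/60 = 88.8 rad/s
τ = P/ω = 5780/88.8 = 65.1 N·m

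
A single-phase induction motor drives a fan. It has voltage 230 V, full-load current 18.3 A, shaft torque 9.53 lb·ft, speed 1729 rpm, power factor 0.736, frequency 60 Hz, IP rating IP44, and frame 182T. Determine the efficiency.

τ = 9.53 lb·ft × 1.356 = 12.92 N·m
ω = 2π × 1729/60 = 181.1 rad/s; P_out = τω = 12.92 × 181.1 = 2340 W
P_in = V·I·cosφ = 230 × 18.3 × 0.736 = 3098 W
η = P_out / P_in = 2340 / 3098 = 0.755 = 75.5%

75.5 %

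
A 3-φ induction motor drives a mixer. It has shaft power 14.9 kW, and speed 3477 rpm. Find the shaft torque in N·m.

ω = 2π × 3477/60 = 364.1 rad/s
τ = P/ω = 14900/364.1 = 40.9 N·m

40.9 N·m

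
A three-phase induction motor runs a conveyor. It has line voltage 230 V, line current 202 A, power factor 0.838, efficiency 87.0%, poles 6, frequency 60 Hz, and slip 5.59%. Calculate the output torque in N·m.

495 N·m

P_in = √3·V·I·cosφ = 1.732 × 230 × 202 × 0.838 = 67433 W
P_out = η·P_in = 0.87 × 67433 = 58667 W
n_s = 120×60/6 = 1200 rpm; n = 1200×(1−0.0559) = 1133 rpm
ω = 2π×1133/60 = 118.6 rad/s
τ = P_out/ω = 58667/118.6 = 495 N·m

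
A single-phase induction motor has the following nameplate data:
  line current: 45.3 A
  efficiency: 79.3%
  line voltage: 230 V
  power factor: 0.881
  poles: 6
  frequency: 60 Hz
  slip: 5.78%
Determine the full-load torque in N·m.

P_in = V·I·cosφ = 230 × 45.3 × 0.881 = 9179 W
P_out = η·P_in = 0.793 × 9179 = 7279 W
n_s = 120×60/6 = 1200 rpm; n = 1200×(1−0.0578) = 1131 rpm
ω = 2π×1131/60 = 118.4 rad/s
τ = P_out/ω = 7279/118.4 = 61.5 N·m

61.5 N·m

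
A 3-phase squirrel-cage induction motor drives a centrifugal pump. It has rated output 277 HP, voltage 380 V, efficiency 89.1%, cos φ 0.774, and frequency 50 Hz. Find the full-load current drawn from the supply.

455 A

P_out = 277 × 746 = 206642 W
P_in = P_out / η = 206642 / 0.891 = 231921 W
I_L = P_in / (√3·V_L·cosφ) = 231921 / (1.732 × 380 × 0.774) = 455 A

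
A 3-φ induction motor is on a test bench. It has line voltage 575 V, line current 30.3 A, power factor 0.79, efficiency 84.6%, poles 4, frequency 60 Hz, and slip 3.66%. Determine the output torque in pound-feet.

81.9 lb·ft

P_in = √3·V·I·cosφ = 1.732 × 575 × 30.3 × 0.79 = 23839 W
P_out = η·P_in = 0.846 × 23839 = 20168 W
n_s = 120×60/4 = 1800 rpm; n = 1800×(1−0.0366) = 1734 rpm
ω = 2π×1734/60 = 181.6 rad/s
τ = P_out/ω = 20168/181.6 = 111.1 N·m
In lb·ft: 111.1/1.356 = 81.9 lb·ft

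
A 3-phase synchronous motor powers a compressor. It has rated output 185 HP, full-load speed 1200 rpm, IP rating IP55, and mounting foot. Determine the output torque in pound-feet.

P_out = 185 × 746 = 138010 W
ω = 2π × 1200/60 = 125.7 rad/s
τ = P_out/ω = 138010/125.7 = 1098 N·m
In lb·ft: 1098/1.356 = 810 lb·ft

810 lb·ft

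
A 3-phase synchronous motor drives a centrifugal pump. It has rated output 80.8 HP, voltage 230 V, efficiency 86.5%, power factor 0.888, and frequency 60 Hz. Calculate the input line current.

197 A

P_out = 80.8 × 746 = 60277 W
P_in = P_out / η = 60277 / 0.865 = 69684 W
I_L = P_in / (√3·V_L·cosφ) = 69684 / (1.732 × 230 × 0.888) = 197 A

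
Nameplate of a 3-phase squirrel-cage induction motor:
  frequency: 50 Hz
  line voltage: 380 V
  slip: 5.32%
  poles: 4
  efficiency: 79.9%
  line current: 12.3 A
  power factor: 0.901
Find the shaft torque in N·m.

39.2 N·m

P_in = √3·V·I·cosφ = 1.732 × 380 × 12.3 × 0.901 = 7294 W
P_out = η·P_in = 0.799 × 7294 = 5828 W
n_s = 120×50/4 = 1500 rpm; n = 1500×(1−0.0532) = 1420 rpm
ω = 2π×1420/60 = 148.7 rad/s
τ = P_out/ω = 5828/148.7 = 39.2 N·m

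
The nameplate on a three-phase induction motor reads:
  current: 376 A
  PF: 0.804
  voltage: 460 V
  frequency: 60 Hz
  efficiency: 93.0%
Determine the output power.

224 kW

P_in = √3·V·I·cosφ = 1.732 × 460 × 376 × 0.804 = 240852 W
P_out = η·P_in = 0.93 × 240852 = 223992 W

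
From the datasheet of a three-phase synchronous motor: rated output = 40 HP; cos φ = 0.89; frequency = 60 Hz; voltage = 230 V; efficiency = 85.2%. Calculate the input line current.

P_out = 40 × 746 = 29840 W
P_in = P_out / η = 29840 / 0.852 = 35023 W
I_L = P_in / (√3·V_L·cosφ) = 35023 / (1.732 × 230 × 0.89) = 98.8 A

98.8 A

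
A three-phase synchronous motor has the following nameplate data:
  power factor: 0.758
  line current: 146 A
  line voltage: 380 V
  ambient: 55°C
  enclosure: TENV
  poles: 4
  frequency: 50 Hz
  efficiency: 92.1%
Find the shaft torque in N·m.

P_in = √3·V·I·cosφ = 1.732 × 380 × 146 × 0.758 = 72837 W
P_out = η·P_in = 0.921 × 72837 = 67083 W
n = n_s = 120×50/4 = 1500 rpm (synchronous)
ω = 2π×1500/60 = 157.1 rad/s
τ = P_out/ω = 67083/157.1 = 427 N·m

427 N·m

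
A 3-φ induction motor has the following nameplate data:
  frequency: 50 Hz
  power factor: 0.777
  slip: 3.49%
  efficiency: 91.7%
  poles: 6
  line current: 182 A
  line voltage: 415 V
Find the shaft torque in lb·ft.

680 lb·ft

P_in = √3·V·I·cosφ = 1.732 × 415 × 182 × 0.777 = 101646 W
P_out = η·P_in = 0.917 × 101646 = 93209 W
n_s = 120×50/6 = 1000 rpm; n = 1000×(1−0.0349) = 965 rpm
ω = 2π×965/60 = 101.1 rad/s
τ = P_out/ω = 93209/101.1 = 921.9 N·m
In lb·ft: 921.9/1.356 = 680 lb·ft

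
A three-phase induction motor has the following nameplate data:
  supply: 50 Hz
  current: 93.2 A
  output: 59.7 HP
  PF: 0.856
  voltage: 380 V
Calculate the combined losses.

7970 W

P_in = √3·V·I·cosφ = 1.732×380×93.2×0.856 = 52507 W
P_out = 59.7×746 = 44536 W
Losses = P_in − P_out = 52507 − 44536 = 7971 W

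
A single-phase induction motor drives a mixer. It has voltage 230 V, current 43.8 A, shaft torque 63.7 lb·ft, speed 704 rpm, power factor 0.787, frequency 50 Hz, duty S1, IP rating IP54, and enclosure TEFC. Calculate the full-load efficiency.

80.3 %

τ = 63.7 lb·ft × 1.356 = 86.38 N·m
ω = 2π × 704/60 = 73.72 rad/s; P_out = τω = 86.38 × 73.72 = 6368 W
P_in = V·I·cosφ = 230 × 43.8 × 0.787 = 7928 W
η = P_out / P_in = 6368 / 7928 = 0.803 = 80.3%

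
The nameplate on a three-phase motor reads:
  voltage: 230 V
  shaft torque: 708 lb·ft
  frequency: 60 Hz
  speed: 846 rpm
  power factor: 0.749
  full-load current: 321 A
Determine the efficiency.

88.8 %

τ = 708 lb·ft × 1.356 = 960 N·m
ω = 2π × 846/60 = 88.59 rad/s; P_out = τω = 960 × 88.59 = 85046 W
P_in = √3·V_L·I_L·cosφ = 1.732 × 230 × 321 × 0.749 = 95777 W
η = P_out / P_in = 85046 / 95777 = 0.888 = 88.8%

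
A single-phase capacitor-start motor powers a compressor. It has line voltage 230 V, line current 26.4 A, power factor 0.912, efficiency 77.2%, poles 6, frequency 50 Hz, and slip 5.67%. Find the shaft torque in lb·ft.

31.9 lb·ft

P_in = V·I·cosφ = 230 × 26.4 × 0.912 = 5538 W
P_out = η·P_in = 0.772 × 5538 = 4275 W
n_s = 120×50/6 = 1000 rpm; n = 1000×(1−0.0567) = 943 rpm
ω = 2π×943/60 = 98.75 rad/s
τ = P_out/ω = 4275/98.75 = 43.29 N·m
In lb·ft: 43.29/1.356 = 31.9 lb·ft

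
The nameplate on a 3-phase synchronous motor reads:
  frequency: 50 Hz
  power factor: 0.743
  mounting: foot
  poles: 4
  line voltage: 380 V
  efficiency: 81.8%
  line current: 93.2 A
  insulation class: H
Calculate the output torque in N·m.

P_in = √3·V·I·cosφ = 1.732 × 380 × 93.2 × 0.743 = 45576 W
P_out = η·P_in = 0.818 × 45576 = 37281 W
n = n_s = 120×50/4 = 1500 rpm (synchronous)
ω = 2π×1500/60 = 157.1 rad/s
τ = P_out/ω = 37281/157.1 = 237 N·m

237 N·m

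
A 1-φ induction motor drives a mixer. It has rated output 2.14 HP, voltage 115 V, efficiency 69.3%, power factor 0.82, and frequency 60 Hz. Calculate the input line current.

24.4 A

P_out = 2.14 × 746 = 1596 W
P_in = P_out / η = 1596 / 0.693 = 2303 W
I = P_in / (V·cosφ) = 2303 / (115 × 0.82) = 24.4 A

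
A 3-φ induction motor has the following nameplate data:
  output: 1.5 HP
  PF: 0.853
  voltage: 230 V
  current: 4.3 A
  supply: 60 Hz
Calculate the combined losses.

342 W

P_in = √3·V·I·cosφ = 1.732×230×4.3×0.853 = 1461 W
P_out = 1.5×746 = 1119 W
Losses = P_in − P_out = 1461 − 1119 = 342 W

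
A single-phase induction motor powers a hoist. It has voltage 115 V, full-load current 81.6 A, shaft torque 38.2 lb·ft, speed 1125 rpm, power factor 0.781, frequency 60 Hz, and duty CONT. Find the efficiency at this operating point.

83.3 %

τ = 38.2 lb·ft × 1.356 = 51.8 N·m
ω = 2π × 1125/60 = 117.8 rad/s; P_out = τω = 51.8 × 117.8 = 6102 W
P_in = V·I·cosφ = 115 × 81.6 × 0.781 = 7329 W
η = P_out / P_in = 6102 / 7329 = 0.833 = 83.3%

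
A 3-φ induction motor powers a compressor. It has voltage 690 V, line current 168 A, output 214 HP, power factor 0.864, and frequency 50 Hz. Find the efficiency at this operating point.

92.0 %

P_out = 214 × 746 = 159644 W
P_in = √3·V_L·I_L·cosφ = 1.732 × 690 × 168 × 0.864 = 173468 W
η = P_out / P_in = 159644 / 173468 = 0.920 = 92.0%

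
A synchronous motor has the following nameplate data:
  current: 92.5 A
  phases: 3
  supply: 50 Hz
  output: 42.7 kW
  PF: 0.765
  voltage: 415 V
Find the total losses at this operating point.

8160 W

P_in = √3·V·I·cosφ = 1.732×415×92.5×0.765 = 50863 W
P_out = 42700 W
Losses = P_in − P_out = 50863 − 42700 = 8163 W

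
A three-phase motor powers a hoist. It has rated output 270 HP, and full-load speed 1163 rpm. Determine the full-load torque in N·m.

P_out = 270 × 746 = 201420 W
ω = 2π × 1163/60 = 121.8 rad/s
τ = P_out/ω = 201420/121.8 = 1650 N·m

1650 N·m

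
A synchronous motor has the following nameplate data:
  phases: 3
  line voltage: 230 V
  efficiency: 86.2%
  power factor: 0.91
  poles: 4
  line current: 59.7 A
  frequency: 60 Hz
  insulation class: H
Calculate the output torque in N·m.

P_in = √3·V·I·cosφ = 1.732 × 230 × 59.7 × 0.91 = 21642 W
P_out = η·P_in = 0.862 × 21642 = 18655 W
n = n_s = 120×60/4 = 1800 rpm (synchronous)
ω = 2π×1800/60 = 188.5 rad/s
τ = P_out/ω = 18655/188.5 = 99 N·m

99 N·m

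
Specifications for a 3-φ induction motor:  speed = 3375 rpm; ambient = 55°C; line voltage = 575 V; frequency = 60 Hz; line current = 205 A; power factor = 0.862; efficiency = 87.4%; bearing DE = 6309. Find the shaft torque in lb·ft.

P_in = √3·V·I·cosφ = 1.732 × 575 × 205 × 0.862 = 175985 W
P_out = η·P_in = 0.874 × 175985 = 153811 W
n = 3375 rpm
ω = 2π×3375/60 = 353.4 rad/s
τ = P_out/ω = 153811/353.4 = 435.2 N·m
In lb·ft: 435.2/1.356 = 321 lb·ft

321 lb·ft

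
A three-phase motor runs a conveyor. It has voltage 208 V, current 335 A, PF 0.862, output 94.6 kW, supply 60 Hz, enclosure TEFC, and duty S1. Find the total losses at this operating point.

P_in = √3·V·I·cosφ = 1.732×208×335×0.862 = 104031 W
P_out = 94600 W
Losses = P_in − P_out = 104031 − 94600 = 9431 W

9430 W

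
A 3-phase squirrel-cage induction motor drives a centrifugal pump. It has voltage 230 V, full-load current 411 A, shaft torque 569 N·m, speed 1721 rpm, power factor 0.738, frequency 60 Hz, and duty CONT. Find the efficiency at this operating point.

84.9 %

ω = 2π × 1721/60 = 180.2 rad/s; P_out = τω = 569 × 180.2 = 102534 W
P_in = √3·V_L·I_L·cosφ = 1.732 × 230 × 411 × 0.738 = 120830 W
η = P_out / P_in = 102534 / 120830 = 0.849 = 84.9%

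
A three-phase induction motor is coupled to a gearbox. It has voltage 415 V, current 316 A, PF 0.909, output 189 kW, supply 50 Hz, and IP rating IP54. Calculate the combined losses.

17.5 kW

P_in = √3·V·I·cosφ = 1.732×415×316×0.909 = 206465 W
P_out = 189000 W
Losses = P_in − P_out = 206465 − 189000 = 17465 W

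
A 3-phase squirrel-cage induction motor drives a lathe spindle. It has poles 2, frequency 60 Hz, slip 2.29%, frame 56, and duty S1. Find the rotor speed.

n_s = 120f/p = 120×60/2 = 3600 rpm
n = n_s(1 − s) = 3600 × (1 − 0.0229) = 3518 rpm

3518 rpm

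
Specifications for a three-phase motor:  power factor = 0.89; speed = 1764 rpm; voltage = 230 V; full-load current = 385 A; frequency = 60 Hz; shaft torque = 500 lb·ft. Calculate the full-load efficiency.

τ = 500 lb·ft × 1.356 = 678 N·m
ω = 2π × 1764/60 = 184.7 rad/s; P_out = τω = 678 × 184.7 = 125227 W
P_in = √3·V_L·I_L·cosφ = 1.732 × 230 × 385 × 0.89 = 136498 W
η = P_out / P_in = 125227 / 136498 = 0.917 = 91.7%

91.7 %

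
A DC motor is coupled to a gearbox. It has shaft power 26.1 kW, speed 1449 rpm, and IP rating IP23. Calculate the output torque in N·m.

ω = 2π × 1449/60 = 151.7 rad/s
τ = P/ω = 26100/151.7 = 172 N·m

172 N·m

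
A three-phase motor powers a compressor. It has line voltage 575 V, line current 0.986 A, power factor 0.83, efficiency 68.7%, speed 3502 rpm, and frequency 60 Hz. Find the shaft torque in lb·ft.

P_in = √3·V·I·cosφ = 1.732 × 575 × 0.986 × 0.83 = 815 W
P_out = η·P_in = 0.687 × 815 = 560 W
n = 3502 rpm
ω = 2π×3502/60 = 366.7 rad/s
τ = P_out/ω = 560/366.7 = 1.527 N·m
In lb·ft: 1.527/1.356 = 1.13 lb·ft

1.13 lb·ft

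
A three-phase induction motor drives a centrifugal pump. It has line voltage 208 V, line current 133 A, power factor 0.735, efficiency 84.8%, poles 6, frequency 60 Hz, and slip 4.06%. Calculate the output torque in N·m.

P_in = √3·V·I·cosφ = 1.732 × 208 × 133 × 0.735 = 35217 W
P_out = η·P_in = 0.848 × 35217 = 29864 W
n_s = 120×60/6 = 1200 rpm; n = 1200×(1−0.0406) = 1151 rpm
ω = 2π×1151/60 = 120.5 rad/s
τ = P_out/ω = 29864/120.5 = 248 N·m

248 N·m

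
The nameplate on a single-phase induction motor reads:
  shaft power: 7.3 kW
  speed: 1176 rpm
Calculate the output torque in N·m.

ω = 2π × 1176/60 = 123.2 rad/s
τ = P/ω = 7300/123.2 = 59.3 N·m

59.3 N·m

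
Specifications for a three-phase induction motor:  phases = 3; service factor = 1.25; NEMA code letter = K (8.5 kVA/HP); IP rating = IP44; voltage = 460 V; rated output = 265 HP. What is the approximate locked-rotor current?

2830 A

S_LR = 8.5 × 265 = 2252.5 kVA
I_LR = S_LR/(√3·V_L) = 2252500/(1.732×460) = 2830 A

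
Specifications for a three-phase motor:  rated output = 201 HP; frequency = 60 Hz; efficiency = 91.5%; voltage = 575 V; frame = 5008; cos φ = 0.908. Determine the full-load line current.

P_out = 201 × 746 = 149946 W
P_in = P_out / η = 149946 / 0.915 = 163875 W
I_L = P_in / (√3·V_L·cosφ) = 163875 / (1.732 × 575 × 0.908) = 181 A

181 A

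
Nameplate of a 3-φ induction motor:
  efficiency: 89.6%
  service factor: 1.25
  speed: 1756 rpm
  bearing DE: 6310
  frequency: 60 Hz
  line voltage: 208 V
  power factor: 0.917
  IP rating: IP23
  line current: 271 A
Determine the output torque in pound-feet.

322 lb·ft

P_in = √3·V·I·cosφ = 1.732 × 208 × 271 × 0.917 = 89526 W
P_out = η·P_in = 0.896 × 89526 = 80215 W
n = 1756 rpm
ω = 2π×1756/60 = 183.9 rad/s
τ = P_out/ω = 80215/183.9 = 436.2 N·m
In lb·ft: 436.2/1.356 = 322 lb·ft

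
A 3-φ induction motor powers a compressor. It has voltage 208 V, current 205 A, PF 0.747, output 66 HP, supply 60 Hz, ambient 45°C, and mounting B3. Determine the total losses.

P_in = √3·V·I·cosφ = 1.732×208×205×0.747 = 55168 W
P_out = 66×746 = 49236 W
Losses = P_in − P_out = 55168 − 49236 = 5932 W

5930 W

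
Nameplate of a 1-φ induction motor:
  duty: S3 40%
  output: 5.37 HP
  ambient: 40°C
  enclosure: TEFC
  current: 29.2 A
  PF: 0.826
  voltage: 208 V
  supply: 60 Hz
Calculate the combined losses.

P_in = V·I·cosφ = 208×29.2×0.826 = 5017 W
P_out = 5.37×746 = 4006 W
Losses = P_in − P_out = 5017 − 4006 = 1011 W

1010 W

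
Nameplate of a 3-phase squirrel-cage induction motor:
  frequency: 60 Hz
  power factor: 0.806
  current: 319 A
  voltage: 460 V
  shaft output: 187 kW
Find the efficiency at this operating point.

P_out = 187 kW = 187000 W
P_in = √3·V_L·I_L·cosφ = 1.732 × 460 × 319 × 0.806 = 204848 W
η = P_out / P_in = 187000 / 204848 = 0.913 = 91.3%

91.3 %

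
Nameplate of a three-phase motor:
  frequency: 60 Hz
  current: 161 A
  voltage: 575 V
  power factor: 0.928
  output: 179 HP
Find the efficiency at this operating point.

P_out = 179 × 746 = 133534 W
P_in = √3·V_L·I_L·cosφ = 1.732 × 575 × 161 × 0.928 = 148795 W
η = P_out / P_in = 133534 / 148795 = 0.897 = 89.7%

89.7 %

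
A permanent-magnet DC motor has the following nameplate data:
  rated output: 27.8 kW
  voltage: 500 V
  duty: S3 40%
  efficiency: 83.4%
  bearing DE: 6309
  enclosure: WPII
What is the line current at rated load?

P_out = 27.8 kW = 27800 W
P_in = P_out / η = 27800 / 0.834 = 33333 W
I = P_in / V = 33333 / 500 = 66.7 A

66.7 A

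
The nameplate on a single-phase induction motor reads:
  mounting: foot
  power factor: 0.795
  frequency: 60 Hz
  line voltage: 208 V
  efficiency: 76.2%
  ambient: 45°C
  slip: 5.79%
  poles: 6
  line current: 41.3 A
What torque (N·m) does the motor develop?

44 N·m

P_in = V·I·cosφ = 208 × 41.3 × 0.795 = 6829 W
P_out = η·P_in = 0.762 × 6829 = 5204 W
n_s = 120×60/6 = 1200 rpm; n = 1200×(1−0.0579) = 1131 rpm
ω = 2π×1131/60 = 118.4 rad/s
τ = P_out/ω = 5204/118.4 = 44 N·m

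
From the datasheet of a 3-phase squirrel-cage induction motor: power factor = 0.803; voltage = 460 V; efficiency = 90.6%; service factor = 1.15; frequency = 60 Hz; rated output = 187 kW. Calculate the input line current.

P_out = 187 kW = 187000 W
P_in = P_out / η = 187000 / 0.906 = 206402 W
I_L = P_in / (√3·V_L·cosφ) = 206402 / (1.732 × 460 × 0.803) = 323 A

323 A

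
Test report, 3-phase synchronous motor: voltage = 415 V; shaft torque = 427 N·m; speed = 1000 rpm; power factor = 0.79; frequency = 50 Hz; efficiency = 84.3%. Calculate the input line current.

ω = 2π×1000/60 = 104.7 rad/s; P_out = τω = 427 × 104.7 = 44707 W
P_in = P_out / η = 44707 / 0.843 = 53033 W
I_L = P_in / (√3·V_L·cosφ) = 53033 / (1.732 × 415 × 0.79) = 93.4 A

93.4 A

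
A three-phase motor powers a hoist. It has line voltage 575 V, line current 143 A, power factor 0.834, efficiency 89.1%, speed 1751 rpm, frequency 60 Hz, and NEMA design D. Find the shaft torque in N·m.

577 N·m

P_in = √3·V·I·cosφ = 1.732 × 575 × 143 × 0.834 = 118773 W
P_out = η·P_in = 0.891 × 118773 = 105827 W
n = 1751 rpm
ω = 2π×1751/60 = 183.4 rad/s
τ = P_out/ω = 105827/183.4 = 577 N·m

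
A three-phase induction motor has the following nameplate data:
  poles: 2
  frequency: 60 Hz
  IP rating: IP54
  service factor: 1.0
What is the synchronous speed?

3600 rpm

n_s = 120f/p = 120×60/2 = 3600 rpm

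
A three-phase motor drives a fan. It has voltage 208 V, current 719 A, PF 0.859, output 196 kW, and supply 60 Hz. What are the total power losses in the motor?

P_in = √3·V·I·cosφ = 1.732×208×719×0.859 = 222502 W
P_out = 196000 W
Losses = P_in − P_out = 222502 − 196000 = 26502 W

26500 W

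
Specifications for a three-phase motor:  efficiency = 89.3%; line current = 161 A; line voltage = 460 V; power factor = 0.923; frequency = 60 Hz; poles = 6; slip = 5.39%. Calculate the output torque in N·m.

P_in = √3·V·I·cosφ = 1.732 × 460 × 161 × 0.923 = 118395 W
P_out = η·P_in = 0.893 × 118395 = 105727 W
n_s = 120×60/6 = 1200 rpm; n = 1200×(1−0.0539) = 1135 rpm
ω = 2π×1135/60 = 118.9 rad/s
τ = P_out/ω = 105727/118.9 = 889 N·m

889 N·m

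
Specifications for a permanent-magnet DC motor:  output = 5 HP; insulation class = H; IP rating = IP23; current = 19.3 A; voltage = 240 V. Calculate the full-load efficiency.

80.5 %

P_out = 5 × 746 = 3730 W
P_in = V·I = 240 × 19.3 = 4632 W
η = P_out / P_in = 3730 / 4632 = 0.805 = 80.5%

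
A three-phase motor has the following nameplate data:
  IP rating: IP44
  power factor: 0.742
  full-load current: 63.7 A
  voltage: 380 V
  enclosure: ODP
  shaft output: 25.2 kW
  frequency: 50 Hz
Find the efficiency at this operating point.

P_out = 25.2 kW = 25200 W
P_in = √3·V_L·I_L·cosφ = 1.732 × 380 × 63.7 × 0.742 = 31108 W
η = P_out / P_in = 25200 / 31108 = 0.810 = 81.0%

81.0 %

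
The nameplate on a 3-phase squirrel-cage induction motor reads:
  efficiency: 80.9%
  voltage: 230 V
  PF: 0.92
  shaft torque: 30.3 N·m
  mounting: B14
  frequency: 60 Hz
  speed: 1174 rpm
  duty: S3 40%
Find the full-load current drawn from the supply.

ω = 2π×1174/60 = 122.9 rad/s; P_out = τω = 30.3 × 122.9 = 3724 W
P_in = P_out / η = 3724 / 0.809 = 4603 W
I_L = P_in / (√3·V_L·cosφ) = 4603 / (1.732 × 230 × 0.92) = 12.6 A

12.6 A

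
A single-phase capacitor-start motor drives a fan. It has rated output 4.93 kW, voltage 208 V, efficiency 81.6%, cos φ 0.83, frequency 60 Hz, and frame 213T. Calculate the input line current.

P_out = 4.93 kW = 4930 W
P_in = P_out / η = 4930 / 0.816 = 6042 W
I = P_in / (V·cosφ) = 6042 / (208 × 0.83) = 35 A

35 A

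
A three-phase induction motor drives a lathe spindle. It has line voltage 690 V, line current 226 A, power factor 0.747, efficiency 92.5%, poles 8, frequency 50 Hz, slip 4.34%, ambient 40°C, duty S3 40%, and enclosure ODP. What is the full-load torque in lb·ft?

1830 lb·ft

P_in = √3·V·I·cosφ = 1.732 × 690 × 226 × 0.747 = 201756 W
P_out = η·P_in = 0.925 × 201756 = 186624 W
n_s = 120×50/8 = 750 rpm; n = 750×(1−0.0434) = 717 rpm
ω = 2π×717/60 = 75.08 rad/s
τ = P_out/ω = 186624/75.08 = 2486 N·m
In lb·ft: 2486/1.356 = 1830 lb·ft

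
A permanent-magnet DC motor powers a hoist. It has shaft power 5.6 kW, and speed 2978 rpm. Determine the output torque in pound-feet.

ω = 2π × 2978/60 = 311.9 rad/s
τ = P/ω = 5600/311.9 = 17.95 N·m
In lb·ft: 17.95/1.356 = 13.2 lb·ft

13.2 lb·ft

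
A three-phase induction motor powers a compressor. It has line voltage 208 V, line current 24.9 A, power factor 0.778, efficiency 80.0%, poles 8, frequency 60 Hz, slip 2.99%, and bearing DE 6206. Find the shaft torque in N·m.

P_in = √3·V·I·cosφ = 1.732 × 208 × 24.9 × 0.778 = 6979 W
P_out = η·P_in = 0.8 × 6979 = 5583 W
n_s = 120×60/8 = 900 rpm; n = 900×(1−0.0299) = 873 rpm
ω = 2π×873/60 = 91.42 rad/s
τ = P_out/ω = 5583/91.42 = 61.1 N·m

61.1 N·m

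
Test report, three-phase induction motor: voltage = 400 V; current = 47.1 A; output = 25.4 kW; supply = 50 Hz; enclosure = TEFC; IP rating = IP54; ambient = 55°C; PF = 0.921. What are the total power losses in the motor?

P_in = √3·V·I·cosφ = 1.732×400×47.1×0.921 = 30053 W
P_out = 25400 W
Losses = P_in − P_out = 30053 − 25400 = 4653 W

4.65 kW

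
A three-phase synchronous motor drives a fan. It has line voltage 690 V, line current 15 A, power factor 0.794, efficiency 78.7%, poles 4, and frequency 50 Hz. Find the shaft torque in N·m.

71.3 N·m

P_in = √3·V·I·cosφ = 1.732 × 690 × 15 × 0.794 = 14233 W
P_out = η·P_in = 0.787 × 14233 = 11201 W
n = n_s = 120×50/4 = 1500 rpm (synchronous)
ω = 2π×1500/60 = 157.1 rad/s
τ = P_out/ω = 11201/157.1 = 71.3 N·m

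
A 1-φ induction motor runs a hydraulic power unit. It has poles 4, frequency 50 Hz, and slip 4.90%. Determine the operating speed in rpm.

1426 rpm

n_s = 120f/p = 120×50/4 = 1500 rpm
n = n_s(1 − s) = 1500 × (1 − 0.049) = 1426 rpm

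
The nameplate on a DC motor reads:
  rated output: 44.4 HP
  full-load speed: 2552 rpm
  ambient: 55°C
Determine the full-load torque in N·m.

124 N·m

P_out = 44.4 × 746 = 33122 W
ω = 2π × 2552/60 = 267.2 rad/s
τ = P_out/ω = 33122/267.2 = 124 N·m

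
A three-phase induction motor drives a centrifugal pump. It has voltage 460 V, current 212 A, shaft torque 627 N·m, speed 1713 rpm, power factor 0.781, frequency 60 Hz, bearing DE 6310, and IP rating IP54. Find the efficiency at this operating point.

85.3 %

ω = 2π × 1713/60 = 179.4 rad/s; P_out = τω = 627 × 179.4 = 112484 W
P_in = √3·V_L·I_L·cosφ = 1.732 × 460 × 212 × 0.781 = 131915 W
η = P_out / P_in = 112484 / 131915 = 0.853 = 85.3%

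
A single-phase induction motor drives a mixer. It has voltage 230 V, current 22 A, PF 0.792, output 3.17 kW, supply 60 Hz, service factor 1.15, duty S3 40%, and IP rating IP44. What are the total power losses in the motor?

P_in = V·I·cosφ = 230×22×0.792 = 4008 W
P_out = 3170 W
Losses = P_in − P_out = 4008 − 3170 = 838 W

838 W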